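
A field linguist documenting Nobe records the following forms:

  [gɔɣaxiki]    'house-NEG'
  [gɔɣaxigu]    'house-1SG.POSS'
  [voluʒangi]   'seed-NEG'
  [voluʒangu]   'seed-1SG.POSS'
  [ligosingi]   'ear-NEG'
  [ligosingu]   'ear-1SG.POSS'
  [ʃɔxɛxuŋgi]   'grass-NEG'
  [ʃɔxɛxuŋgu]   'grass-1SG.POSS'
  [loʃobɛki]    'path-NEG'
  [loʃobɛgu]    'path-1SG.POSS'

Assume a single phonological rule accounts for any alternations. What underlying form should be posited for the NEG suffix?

/-ki/

The NEG morpheme has two allomorphs, [-gi] and [-ki].
By contrast the 1SG.POSS suffix keeps its initial [g] throughout — that segment must be underlying.
The NEG suffix is therefore /-ki/ underlyingly, with post-nasal voicing: voiceless stops become voiced after a nasal.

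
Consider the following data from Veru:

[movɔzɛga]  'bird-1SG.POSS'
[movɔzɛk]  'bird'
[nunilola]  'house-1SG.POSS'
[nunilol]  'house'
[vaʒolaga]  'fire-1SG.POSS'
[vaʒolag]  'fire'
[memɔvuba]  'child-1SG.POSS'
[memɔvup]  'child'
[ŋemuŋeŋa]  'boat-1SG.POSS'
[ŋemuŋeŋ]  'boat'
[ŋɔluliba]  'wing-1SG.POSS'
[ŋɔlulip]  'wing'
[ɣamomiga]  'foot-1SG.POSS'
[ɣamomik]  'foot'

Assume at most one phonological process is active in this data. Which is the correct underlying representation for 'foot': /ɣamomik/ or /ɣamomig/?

/ɣamomik/

In [ɣamomiga] and [ɣamomik] the final segment of 'foot' alternates: [g] ~ [k].
The stem 'fire' ([vaʒolaga], [vaʒolag]) shows [g] unchanged in both environments, so [g] cannot be basic with [k] derived in isolation.
Therefore /k/ is basic and [g] is derived by intervocalic voicing (voiceless stops become voiced between vowels).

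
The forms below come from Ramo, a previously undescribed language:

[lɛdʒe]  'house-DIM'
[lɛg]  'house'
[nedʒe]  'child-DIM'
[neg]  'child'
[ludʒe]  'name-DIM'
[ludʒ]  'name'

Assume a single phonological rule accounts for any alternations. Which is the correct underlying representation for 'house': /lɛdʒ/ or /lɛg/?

'house' shows [dʒ] ~ [g] at the end of the stem ([lɛdʒe] vs [lɛg]).
If /dʒ/ were underlying and a rule turned it into [g] in isolation, 'name' would also alternate; but it has [dʒ] in both [ludʒe] and [ludʒ].
Therefore /g/ is basic and [dʒ] is derived by palatalization before a front vowel (/g/ becomes palato-alveolar [dʒ] before a front vowel).

/lɛg/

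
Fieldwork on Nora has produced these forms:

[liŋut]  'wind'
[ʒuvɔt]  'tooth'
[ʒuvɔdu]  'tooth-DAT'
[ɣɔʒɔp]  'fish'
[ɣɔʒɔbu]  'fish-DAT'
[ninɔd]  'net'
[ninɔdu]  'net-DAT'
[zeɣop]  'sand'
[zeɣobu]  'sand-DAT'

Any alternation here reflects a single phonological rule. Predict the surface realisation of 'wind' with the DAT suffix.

In [ʒuvɔt] and [ʒuvɔdu] the final segment of 'tooth' alternates: [t] ~ [d].
But 'net' keeps [d] in both environments ([ninɔd], [ninɔdu]), so there is no rule changing /d/ to [t] in isolation.
The alternation reflects intervocalic voicing: voiceless stops become voiced between vowels. /t/ is underlying.
From [liŋut] the stem 'wind' is /liŋut/; between vowels this yields [liŋudu].

[liŋudu]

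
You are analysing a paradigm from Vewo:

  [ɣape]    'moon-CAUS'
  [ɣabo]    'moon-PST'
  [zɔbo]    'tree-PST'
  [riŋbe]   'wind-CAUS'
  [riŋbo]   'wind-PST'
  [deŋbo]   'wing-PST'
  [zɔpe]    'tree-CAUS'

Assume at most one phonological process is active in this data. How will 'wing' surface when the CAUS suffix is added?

The CAUS morpheme has two allomorphs, [-be] and [-pe].
The PST suffix, which begins with [b], is invariant after every stem; so [b] is not altered by any rule here.
The CAUS suffix is therefore /-pe/ underlyingly, with post-nasal voicing: voiceless stops become voiced after a nasal.
After 'wing', which ends in a nasal, the suffix surfaces as [-be], giving [deŋbe].

[deŋbe]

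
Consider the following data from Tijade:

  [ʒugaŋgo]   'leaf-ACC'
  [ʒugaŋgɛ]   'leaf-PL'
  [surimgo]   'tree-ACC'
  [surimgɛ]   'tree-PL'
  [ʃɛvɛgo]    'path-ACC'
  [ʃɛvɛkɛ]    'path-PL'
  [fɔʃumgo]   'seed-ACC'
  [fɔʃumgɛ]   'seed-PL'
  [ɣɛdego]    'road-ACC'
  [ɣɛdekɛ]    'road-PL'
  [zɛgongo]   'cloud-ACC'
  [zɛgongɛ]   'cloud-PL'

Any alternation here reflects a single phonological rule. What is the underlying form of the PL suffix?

The PL suffix surfaces as [-gɛ] and [-kɛ], depending on the final segment of the stem.
The ACC suffix, which begins with [g], is invariant after every stem; so [g] is not altered by any rule here.
So the underlying form is /-kɛ/, and voiceless stops become voiced after a nasal.

/-kɛ/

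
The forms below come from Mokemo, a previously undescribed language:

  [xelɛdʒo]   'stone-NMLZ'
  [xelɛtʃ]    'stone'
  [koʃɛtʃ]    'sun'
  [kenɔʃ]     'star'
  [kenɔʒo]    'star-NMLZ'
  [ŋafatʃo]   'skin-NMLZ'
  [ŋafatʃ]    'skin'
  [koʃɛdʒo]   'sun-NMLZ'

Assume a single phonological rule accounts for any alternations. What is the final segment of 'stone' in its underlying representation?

/dʒ/

The stem for 'stone' ends in [tʃ] in [xelɛtʃ] but [dʒ] in [xelɛdʒo].
But 'skin' keeps [tʃ] in both environments ([ŋafatʃ], [ŋafatʃo]), so there is no rule changing /tʃ/ to [dʒ] before the NMLZ suffix.
The underlying segment must be /dʒ/; voiced obstruents become voiceless word-finally, yielding [tʃ] there.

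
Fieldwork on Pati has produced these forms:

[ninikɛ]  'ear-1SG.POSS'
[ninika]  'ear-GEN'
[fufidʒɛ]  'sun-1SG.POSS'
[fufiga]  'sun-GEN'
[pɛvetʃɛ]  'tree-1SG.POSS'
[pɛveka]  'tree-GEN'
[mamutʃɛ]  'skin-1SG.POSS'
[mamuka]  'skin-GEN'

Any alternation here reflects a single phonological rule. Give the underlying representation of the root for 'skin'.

/mamutʃ/

The stem for 'skin' ends in [tʃ] in [mamutʃɛ] but [k] in [mamuka].
Compare 'ear', with invariant [k] in [ninikɛ] and [ninika]: an analysis with underlying /k/ and a rule producing [tʃ] before the 1SG.POSS suffix would wrongly predict alternation here too.
So /tʃ/ is underlying, and a rule of depalatalization — palato-alveolar /tʃ/ and /dʒ/ become [k] and [g] when no front vowel follows — gives [k].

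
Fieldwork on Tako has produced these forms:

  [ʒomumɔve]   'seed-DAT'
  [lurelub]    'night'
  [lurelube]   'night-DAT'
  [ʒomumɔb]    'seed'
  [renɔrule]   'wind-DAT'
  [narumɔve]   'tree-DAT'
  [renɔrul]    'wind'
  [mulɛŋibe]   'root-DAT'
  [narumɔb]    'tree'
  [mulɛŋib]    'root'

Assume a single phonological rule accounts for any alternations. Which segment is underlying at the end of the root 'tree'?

'tree' shows [v] ~ [b] at the end of the stem ([narumɔve] vs [narumɔb]).
Compare 'root', with invariant [b] in [mulɛŋibe] and [mulɛŋib]: an analysis with underlying /b/ and a rule producing [v] before the DAT suffix would wrongly predict alternation here too.
Therefore /v/ is basic and [b] is derived by word-final hardening (voiced fricatives become stops word-finally).

/v/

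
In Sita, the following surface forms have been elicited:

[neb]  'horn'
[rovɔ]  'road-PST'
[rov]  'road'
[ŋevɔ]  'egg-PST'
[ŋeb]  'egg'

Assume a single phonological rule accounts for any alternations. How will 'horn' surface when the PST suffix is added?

[nevɔ]

The root 'egg' surfaces as [ŋevɔ] and [ŋeb], with a stem-final [v] ~ [b] alternation.
The stem 'road' ([rovɔ], [rov]) shows [v] unchanged in both environments, so [v] cannot be basic with [b] derived in isolation.
The alternation reflects intervocalic spirantization: voiced stops become fricatives between vowels. /b/ is underlying.
From [neb] the stem 'horn' is /neb/; between vowels this yields [nevɔ].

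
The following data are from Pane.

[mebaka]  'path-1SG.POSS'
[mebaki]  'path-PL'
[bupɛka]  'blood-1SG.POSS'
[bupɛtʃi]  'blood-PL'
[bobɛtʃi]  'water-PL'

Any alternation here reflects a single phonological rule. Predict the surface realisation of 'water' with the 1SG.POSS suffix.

[bobɛka]

The stem for 'blood' ends in [k] in [bupɛka] but [tʃ] in [bupɛtʃi].
The stem 'path' ([mebaka], [mebaki]) shows [k] unchanged in both environments, so [k] cannot be basic with [tʃ] derived before the PL suffix.
So /tʃ/ is underlying, and a rule of depalatalization — palato-alveolar /tʃ/ becomes [k] when no front vowel follows — gives [k].
The one attested form of 'water', [bobɛtʃi], shows underlying /bobɛtʃ/. Applying the same rule when no front vowel follows gives [bobɛka].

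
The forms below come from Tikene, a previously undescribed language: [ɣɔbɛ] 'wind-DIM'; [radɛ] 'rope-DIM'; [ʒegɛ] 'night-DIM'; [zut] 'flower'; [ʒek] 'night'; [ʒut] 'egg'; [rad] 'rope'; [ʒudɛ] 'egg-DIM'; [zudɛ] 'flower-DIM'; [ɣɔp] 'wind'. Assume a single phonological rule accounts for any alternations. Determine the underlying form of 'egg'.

The stem for 'egg' ends in [d] in [ʒudɛ] but [t] in [ʒut].
But 'rope' keeps [d] in both environments ([radɛ], [rad]), so there is no rule changing /d/ to [t] in isolation.
So /t/ is underlying, and a rule of intervocalic voicing — voiceless stops become voiced between vowels — gives [d].

/ʒut/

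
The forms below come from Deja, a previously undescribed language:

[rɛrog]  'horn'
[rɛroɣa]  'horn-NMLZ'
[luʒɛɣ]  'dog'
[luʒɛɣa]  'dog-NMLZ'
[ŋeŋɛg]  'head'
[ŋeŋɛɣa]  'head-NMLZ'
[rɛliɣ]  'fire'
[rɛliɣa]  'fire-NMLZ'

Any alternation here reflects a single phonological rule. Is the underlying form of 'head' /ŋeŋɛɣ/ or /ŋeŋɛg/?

/ŋeŋɛg/

In [ŋeŋɛg] and [ŋeŋɛɣa] the final segment of 'head' alternates: [g] ~ [ɣ].
If /ɣ/ were underlying and a rule turned it into [g] in isolation, 'fire' would also alternate; but it has [ɣ] in both [rɛliɣ] and [rɛliɣa].
So /g/ is underlying, and a rule of intervocalic spirantization — voiced stops become fricatives between vowels — gives [ɣ].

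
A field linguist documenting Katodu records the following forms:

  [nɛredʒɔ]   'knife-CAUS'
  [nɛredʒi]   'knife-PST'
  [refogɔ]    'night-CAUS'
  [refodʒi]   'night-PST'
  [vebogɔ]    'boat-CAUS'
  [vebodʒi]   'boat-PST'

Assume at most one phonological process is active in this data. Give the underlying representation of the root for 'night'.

'night' shows [g] ~ [dʒ] at the end of the stem ([refogɔ] vs [refodʒi]).
Compare 'knife', with invariant [dʒ] in [nɛredʒɔ] and [nɛredʒi]: an analysis with underlying /dʒ/ and a rule producing [g] before the CAUS suffix would wrongly predict alternation here too.
Therefore /g/ is basic and [dʒ] is derived by palatalization before a front vowel (/g/ becomes palato-alveolar [dʒ] before a front vowel).

/refog/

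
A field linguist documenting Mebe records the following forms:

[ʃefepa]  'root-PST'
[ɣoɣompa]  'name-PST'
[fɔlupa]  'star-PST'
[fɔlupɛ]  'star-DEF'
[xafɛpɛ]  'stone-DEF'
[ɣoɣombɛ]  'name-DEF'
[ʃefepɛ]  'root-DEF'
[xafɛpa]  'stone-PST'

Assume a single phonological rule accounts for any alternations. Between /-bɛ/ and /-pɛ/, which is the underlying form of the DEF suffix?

/-bɛ/

The DEF morpheme has two allomorphs, [-bɛ] and [-pɛ].
The PST suffix, which begins with [p], is invariant after every stem; so [p] is not altered by any rule here.
The DEF suffix is therefore /-bɛ/ underlyingly, with post-vocalic devoicing: voiced stops become voiceless after a vowel.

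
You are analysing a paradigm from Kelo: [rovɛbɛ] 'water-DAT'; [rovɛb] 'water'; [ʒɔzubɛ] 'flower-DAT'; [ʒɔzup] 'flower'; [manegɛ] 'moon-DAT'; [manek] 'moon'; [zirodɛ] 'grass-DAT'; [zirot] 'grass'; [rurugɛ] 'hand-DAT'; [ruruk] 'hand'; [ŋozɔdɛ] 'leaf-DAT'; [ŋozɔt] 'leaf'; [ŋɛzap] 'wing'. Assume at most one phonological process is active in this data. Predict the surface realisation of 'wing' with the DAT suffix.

The root 'flower' surfaces as [ʒɔzubɛ] and [ʒɔzup], with a stem-final [b] ~ [p] alternation.
The stem 'water' ([rovɛbɛ], [rovɛb]) shows [b] unchanged in both environments, so [b] cannot be basic with [p] derived in isolation.
The underlying segment must be /p/; voiceless stops become voiced between vowels, yielding [b] there.
The one attested form of 'wing', [ŋɛzap], shows underlying /ŋɛzap/. Applying the same rule between vowels gives [ŋɛzabɛ].

[ŋɛzabɛ]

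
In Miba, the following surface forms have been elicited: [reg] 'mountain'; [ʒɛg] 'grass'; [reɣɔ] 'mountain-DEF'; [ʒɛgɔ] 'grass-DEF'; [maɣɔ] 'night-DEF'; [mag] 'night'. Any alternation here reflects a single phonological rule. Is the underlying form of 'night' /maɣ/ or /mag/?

The root 'night' surfaces as [mag] and [maɣɔ], with a stem-final [g] ~ [ɣ] alternation.
But 'grass' keeps [g] in both environments ([ʒɛg], [ʒɛgɔ]), so there is no rule changing /g/ to [ɣ] before the DEF suffix.
The underlying segment must be /ɣ/; voiced fricatives become stops word-finally, yielding [g] there.

/maɣ/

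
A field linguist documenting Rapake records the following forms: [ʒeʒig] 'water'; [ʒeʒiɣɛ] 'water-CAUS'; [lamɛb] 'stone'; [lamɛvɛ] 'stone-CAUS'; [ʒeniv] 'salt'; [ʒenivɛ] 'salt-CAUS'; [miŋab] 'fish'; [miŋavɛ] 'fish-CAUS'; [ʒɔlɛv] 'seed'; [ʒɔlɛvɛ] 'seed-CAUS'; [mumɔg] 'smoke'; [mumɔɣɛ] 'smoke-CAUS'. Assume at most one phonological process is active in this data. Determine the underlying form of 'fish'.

In [miŋab] and [miŋavɛ] the final segment of 'fish' alternates: [b] ~ [v].
If /v/ were underlying and a rule turned it into [b] in isolation, 'seed' would also alternate; but it has [v] in both [ʒɔlɛv] and [ʒɔlɛvɛ].
So /b/ is underlying, and a rule of intervocalic spirantization — voiced stops become fricatives between vowels — gives [v].
The underlying form of 'fish' is therefore /miŋab/.

/miŋab/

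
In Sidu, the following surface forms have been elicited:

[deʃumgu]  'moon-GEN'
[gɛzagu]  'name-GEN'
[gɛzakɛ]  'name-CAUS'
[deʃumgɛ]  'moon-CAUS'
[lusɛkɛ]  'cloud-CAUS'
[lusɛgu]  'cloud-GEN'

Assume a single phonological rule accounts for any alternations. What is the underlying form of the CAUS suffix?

The CAUS suffix surfaces as [-gɛ] and [-kɛ], depending on the final segment of the stem.
The GEN suffix, which begins with [g], is invariant after every stem; so [g] is not altered by any rule here.
The CAUS suffix is therefore /-kɛ/ underlyingly, with post-nasal voicing: voiceless stops become voiced after a nasal.

/-kɛ/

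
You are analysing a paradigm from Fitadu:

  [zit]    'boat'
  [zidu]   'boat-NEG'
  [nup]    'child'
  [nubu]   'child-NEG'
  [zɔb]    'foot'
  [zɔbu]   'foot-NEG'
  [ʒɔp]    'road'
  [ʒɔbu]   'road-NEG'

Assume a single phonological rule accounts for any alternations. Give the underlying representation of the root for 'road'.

/ʒɔp/

In [ʒɔp] and [ʒɔbu] the final segment of 'road' alternates: [p] ~ [b].
The stem 'foot' ([zɔb], [zɔbu]) shows [b] unchanged in both environments, so [b] cannot be basic with [p] derived in isolation.
Therefore /p/ is basic and [b] is derived by intervocalic voicing (voiceless stops become voiced between vowels).
So 'road' = /ʒɔp/.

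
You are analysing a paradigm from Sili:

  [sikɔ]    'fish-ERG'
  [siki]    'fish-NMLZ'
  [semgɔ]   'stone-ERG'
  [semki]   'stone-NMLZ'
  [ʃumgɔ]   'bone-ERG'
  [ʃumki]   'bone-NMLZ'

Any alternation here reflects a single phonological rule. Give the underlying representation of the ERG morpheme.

/-gɔ/

The ERG morpheme has two allomorphs, [-gɔ] and [-kɔ].
The NMLZ suffix, which begins with [k], is invariant after every stem; so [k] is not altered by any rule here.
So the underlying form is /-gɔ/, and voiced stops become voiceless after a vowel.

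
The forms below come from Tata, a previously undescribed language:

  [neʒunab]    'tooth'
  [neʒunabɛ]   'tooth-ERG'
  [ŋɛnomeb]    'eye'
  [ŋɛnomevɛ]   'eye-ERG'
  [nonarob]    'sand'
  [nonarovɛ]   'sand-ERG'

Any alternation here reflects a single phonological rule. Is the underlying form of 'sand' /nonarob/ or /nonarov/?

The stem for 'sand' ends in [b] in [nonarob] but [v] in [nonarovɛ].
The stem 'tooth' ([neʒunab], [neʒunabɛ]) shows [b] unchanged in both environments, so [b] cannot be basic with [v] derived before the ERG suffix.
The alternation reflects word-final hardening: voiced fricatives become stops word-finally. /v/ is underlying.

/nonarov/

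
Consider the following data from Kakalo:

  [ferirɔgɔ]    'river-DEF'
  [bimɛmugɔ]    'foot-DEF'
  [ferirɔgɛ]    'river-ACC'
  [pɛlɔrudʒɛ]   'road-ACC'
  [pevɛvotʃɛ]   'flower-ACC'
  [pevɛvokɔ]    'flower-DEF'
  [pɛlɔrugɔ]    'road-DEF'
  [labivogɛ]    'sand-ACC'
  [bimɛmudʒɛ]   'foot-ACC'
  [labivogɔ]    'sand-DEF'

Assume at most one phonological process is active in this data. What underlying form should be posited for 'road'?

'road' shows [dʒ] ~ [g] at the end of the stem ([pɛlɔrudʒɛ] vs [pɛlɔrugɔ]).
If /g/ were underlying and a rule turned it into [dʒ] before the ACC suffix, 'sand' would also alternate; but it has [g] in both [labivogɛ] and [labivogɔ].
Therefore /dʒ/ is basic and [g] is derived by depalatalization (palato-alveolar /tʃ/ and /dʒ/ become [k] and [g] when no front vowel follows).

/pɛlɔrudʒ/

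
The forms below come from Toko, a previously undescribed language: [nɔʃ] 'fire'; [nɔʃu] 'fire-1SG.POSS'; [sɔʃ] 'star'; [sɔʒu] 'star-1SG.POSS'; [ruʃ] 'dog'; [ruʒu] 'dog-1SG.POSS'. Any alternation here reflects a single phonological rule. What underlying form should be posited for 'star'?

/sɔʒ/

In [sɔʃ] and [sɔʒu] the final segment of 'star' alternates: [ʃ] ~ [ʒ].
If /ʃ/ were underlying and a rule turned it into [ʒ] before the 1SG.POSS suffix, 'fire' would also alternate; but it has [ʃ] in both [nɔʃ] and [nɔʃu].
Therefore /ʒ/ is basic and [ʃ] is derived by word-final obstruent devoicing (voiced obstruents become voiceless word-finally).
The underlying form of 'star' is therefore /sɔʒ/.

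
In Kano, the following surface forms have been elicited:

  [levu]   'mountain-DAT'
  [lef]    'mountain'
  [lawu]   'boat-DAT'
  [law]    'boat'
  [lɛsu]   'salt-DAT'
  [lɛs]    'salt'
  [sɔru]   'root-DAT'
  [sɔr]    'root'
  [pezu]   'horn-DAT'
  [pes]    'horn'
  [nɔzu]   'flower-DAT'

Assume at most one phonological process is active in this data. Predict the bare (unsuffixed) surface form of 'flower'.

The root 'horn' surfaces as [pezu] and [pes], with a stem-final [z] ~ [s] alternation.
The stem 'salt' ([lɛsu], [lɛs]) shows [s] unchanged in both environments, so [s] cannot be basic with [z] derived before the DAT suffix.
Therefore /z/ is basic and [s] is derived by word-final obstruent devoicing (voiced obstruents become voiceless word-finally).
The one attested form of 'flower', [nɔzu], shows underlying /nɔz/. Applying the same rule word-finally gives [nɔs].

[nɔs]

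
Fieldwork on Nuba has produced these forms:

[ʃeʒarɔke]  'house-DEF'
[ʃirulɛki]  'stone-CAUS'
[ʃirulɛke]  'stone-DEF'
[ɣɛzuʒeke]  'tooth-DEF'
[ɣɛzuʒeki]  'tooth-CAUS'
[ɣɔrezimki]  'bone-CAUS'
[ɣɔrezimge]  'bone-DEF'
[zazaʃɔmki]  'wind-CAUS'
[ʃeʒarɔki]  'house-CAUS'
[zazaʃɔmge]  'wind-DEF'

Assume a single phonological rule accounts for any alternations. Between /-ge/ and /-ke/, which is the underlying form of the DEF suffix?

/-ge/

The DEF morpheme has two allomorphs, [-ge] and [-ke].
The CAUS suffix, which begins with [k], is invariant after every stem; so [k] is not altered by any rule here.
The DEF suffix is therefore /-ge/ underlyingly, with post-vocalic devoicing: voiced stops become voiceless after a vowel.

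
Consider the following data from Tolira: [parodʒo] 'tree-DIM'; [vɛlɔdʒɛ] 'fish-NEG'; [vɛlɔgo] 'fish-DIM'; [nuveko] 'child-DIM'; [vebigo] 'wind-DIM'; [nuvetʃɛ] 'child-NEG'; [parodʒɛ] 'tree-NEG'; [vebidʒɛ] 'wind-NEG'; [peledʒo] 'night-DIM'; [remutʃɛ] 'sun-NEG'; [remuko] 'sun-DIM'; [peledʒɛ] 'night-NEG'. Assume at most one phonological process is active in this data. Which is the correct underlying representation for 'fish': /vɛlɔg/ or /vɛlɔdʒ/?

/vɛlɔg/

The root 'fish' surfaces as [vɛlɔdʒɛ] and [vɛlɔgo], with a stem-final [dʒ] ~ [g] alternation.
The stem 'night' ([peledʒɛ], [peledʒo]) shows [dʒ] unchanged in both environments, so [dʒ] cannot be basic with [g] derived before the DIM suffix.
Therefore /g/ is basic and [dʒ] is derived by palatalization before a front vowel (/k/ and /g/ become palato-alveolar [tʃ] and [dʒ] before a front vowel).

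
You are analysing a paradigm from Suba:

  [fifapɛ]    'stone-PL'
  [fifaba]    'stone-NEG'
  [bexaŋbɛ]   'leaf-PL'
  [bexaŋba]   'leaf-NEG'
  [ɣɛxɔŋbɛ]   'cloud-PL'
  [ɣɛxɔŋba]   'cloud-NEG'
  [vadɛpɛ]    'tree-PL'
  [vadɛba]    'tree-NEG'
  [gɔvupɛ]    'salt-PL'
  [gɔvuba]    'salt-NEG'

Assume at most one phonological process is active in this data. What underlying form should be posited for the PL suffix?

The PL suffix surfaces as [-bɛ] and [-pɛ], depending on the final segment of the stem.
The NEG suffix, which begins with [b], is invariant after every stem; so [b] is not altered by any rule here.
So the underlying form is /-pɛ/, and voiceless stops become voiced after a nasal.

/-pɛ/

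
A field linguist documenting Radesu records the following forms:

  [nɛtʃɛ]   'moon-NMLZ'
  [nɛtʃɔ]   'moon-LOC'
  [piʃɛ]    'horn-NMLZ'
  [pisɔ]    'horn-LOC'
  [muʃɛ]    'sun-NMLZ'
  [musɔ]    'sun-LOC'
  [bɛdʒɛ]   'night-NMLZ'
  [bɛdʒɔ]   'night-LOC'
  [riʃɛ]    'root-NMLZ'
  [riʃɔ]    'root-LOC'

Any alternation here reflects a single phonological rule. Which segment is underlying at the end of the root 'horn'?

/s/

'horn' shows [ʃ] ~ [s] at the end of the stem ([piʃɛ] vs [pisɔ]).
The stem 'root' ([riʃɛ], [riʃɔ]) shows [ʃ] unchanged in both environments, so [ʃ] cannot be basic with [s] derived before the LOC suffix.
Therefore /s/ is basic and [ʃ] is derived by palatalization before a front vowel (/s/ becomes palato-alveolar [ʃ] before a front vowel).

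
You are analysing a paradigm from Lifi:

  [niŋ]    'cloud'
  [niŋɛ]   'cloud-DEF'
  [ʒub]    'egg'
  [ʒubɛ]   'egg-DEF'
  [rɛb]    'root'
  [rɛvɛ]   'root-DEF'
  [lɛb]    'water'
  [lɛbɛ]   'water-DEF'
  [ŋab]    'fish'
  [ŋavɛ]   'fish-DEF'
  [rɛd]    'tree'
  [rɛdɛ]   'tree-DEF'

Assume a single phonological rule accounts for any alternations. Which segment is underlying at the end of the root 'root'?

The root 'root' surfaces as [rɛb] and [rɛvɛ], with a stem-final [b] ~ [v] alternation.
The stem 'water' ([lɛb], [lɛbɛ]) shows [b] unchanged in both environments, so [b] cannot be basic with [v] derived before the DEF suffix.
So /v/ is underlying, and a rule of word-final hardening — voiced fricatives become stops word-finally — gives [b].

/v/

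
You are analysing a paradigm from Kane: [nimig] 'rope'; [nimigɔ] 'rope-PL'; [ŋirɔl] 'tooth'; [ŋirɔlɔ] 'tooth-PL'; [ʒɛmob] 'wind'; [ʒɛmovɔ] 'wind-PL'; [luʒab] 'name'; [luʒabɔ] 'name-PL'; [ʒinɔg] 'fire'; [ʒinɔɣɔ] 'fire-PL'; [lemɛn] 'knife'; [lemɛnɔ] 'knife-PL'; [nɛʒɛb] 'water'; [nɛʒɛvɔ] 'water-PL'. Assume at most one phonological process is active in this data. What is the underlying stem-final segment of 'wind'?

'wind' shows [b] ~ [v] at the end of the stem ([ʒɛmob] vs [ʒɛmovɔ]).
But 'name' keeps [b] in both environments ([luʒab], [luʒabɔ]), so there is no rule changing /b/ to [v] before the PL suffix.
So /v/ is underlying, and a rule of word-final hardening — voiced fricatives become stops word-finally — gives [b].

/v/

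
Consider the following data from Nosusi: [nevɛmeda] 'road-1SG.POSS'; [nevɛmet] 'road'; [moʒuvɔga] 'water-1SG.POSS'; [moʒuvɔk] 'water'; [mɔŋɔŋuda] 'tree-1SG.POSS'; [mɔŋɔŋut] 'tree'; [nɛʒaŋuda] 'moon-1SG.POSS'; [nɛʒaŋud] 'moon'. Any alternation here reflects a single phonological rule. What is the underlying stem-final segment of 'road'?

In [nevɛmeda] and [nevɛmet] the final segment of 'road' alternates: [d] ~ [t].
Compare 'moon', with invariant [d] in [nɛʒaŋuda] and [nɛʒaŋud]: an analysis with underlying /d/ and a rule producing [t] in isolation would wrongly predict alternation here too.
The underlying segment must be /t/; voiceless stops become voiced between vowels, yielding [d] there.

/t/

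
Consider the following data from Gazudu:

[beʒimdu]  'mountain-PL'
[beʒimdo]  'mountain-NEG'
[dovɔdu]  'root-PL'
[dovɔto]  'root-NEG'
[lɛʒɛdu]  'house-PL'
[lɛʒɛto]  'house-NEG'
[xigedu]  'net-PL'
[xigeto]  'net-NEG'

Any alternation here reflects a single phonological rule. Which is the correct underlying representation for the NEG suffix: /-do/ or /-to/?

/-to/

The NEG morpheme has two allomorphs, [-do] and [-to].
The PL suffix, which begins with [d], is invariant after every stem; so [d] is not altered by any rule here.
The NEG suffix is therefore /-to/ underlyingly, with post-nasal voicing: voiceless stops become voiced after a nasal.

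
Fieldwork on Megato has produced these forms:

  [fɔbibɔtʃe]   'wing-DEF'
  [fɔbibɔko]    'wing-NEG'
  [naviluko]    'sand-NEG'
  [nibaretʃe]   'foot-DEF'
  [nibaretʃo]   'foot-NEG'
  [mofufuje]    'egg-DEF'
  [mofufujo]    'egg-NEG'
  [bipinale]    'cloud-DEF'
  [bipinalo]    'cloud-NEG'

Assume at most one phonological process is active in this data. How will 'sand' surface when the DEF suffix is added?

In [fɔbibɔtʃe] and [fɔbibɔko] the final segment of 'wing' alternates: [tʃ] ~ [k].
Compare 'foot', with invariant [tʃ] in [nibaretʃe] and [nibaretʃo]: an analysis with underlying /tʃ/ and a rule producing [k] before the NEG suffix would wrongly predict alternation here too.
The underlying segment must be /k/; /k/ becomes palato-alveolar [tʃ] before a front vowel, yielding [tʃ] there.
From [naviluko] the stem 'sand' is /naviluk/; before a front vowel this yields [navilutʃe].

[navilutʃe]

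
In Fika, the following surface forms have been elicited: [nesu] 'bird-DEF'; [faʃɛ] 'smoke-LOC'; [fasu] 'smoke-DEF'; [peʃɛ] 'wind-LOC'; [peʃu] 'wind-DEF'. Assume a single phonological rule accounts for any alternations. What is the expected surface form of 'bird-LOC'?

'smoke' shows [ʃ] ~ [s] at the end of the stem ([faʃɛ] vs [fasu]).
If /ʃ/ were underlying and a rule turned it into [s] before the DEF suffix, 'wind' would also alternate; but it has [ʃ] in both [peʃɛ] and [peʃu].
The alternation reflects palatalization before a front vowel: /s/ becomes palato-alveolar [ʃ] before a front vowel. /s/ is underlying.
From [nesu] the stem 'bird' is /nes/; before a front vowel this yields [neʃɛ].

[neʃɛ]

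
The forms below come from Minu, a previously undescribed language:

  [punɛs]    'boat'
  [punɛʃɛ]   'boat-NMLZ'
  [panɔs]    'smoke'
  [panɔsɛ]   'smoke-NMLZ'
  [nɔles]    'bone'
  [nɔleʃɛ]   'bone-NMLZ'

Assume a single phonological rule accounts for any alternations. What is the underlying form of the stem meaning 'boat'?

/punɛʃ/

In [punɛs] and [punɛʃɛ] the final segment of 'boat' alternates: [s] ~ [ʃ].
But 'smoke' keeps [s] in both environments ([panɔs], [panɔsɛ]), so there is no rule changing /s/ to [ʃ] before the NMLZ suffix.
The alternation reflects depalatalization: palato-alveolar /ʃ/ becomes [s] when no front vowel follows. /ʃ/ is underlying.
The underlying form of 'boat' is therefore /punɛʃ/.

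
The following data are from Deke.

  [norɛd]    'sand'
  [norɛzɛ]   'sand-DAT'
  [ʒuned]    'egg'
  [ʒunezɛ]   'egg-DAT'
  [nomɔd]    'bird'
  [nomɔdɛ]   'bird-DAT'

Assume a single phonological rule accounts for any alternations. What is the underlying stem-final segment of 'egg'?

/z/

The stem for 'egg' ends in [d] in [ʒuned] but [z] in [ʒunezɛ].
Compare 'bird', with invariant [d] in [nomɔd] and [nomɔdɛ]: an analysis with underlying /d/ and a rule producing [z] before the DAT suffix would wrongly predict alternation here too.
So /z/ is underlying, and a rule of word-final hardening — voiced fricatives become stops word-finally — gives [d].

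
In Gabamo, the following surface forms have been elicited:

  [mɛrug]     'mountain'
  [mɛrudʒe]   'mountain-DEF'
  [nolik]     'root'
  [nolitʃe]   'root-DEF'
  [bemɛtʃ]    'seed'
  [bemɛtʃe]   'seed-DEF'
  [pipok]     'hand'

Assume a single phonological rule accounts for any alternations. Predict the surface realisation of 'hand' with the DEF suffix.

The root 'root' surfaces as [nolik] and [nolitʃe], with a stem-final [k] ~ [tʃ] alternation.
Compare 'seed', with invariant [tʃ] in [bemɛtʃ] and [bemɛtʃe]: an analysis with underlying /tʃ/ and a rule producing [k] in isolation would wrongly predict alternation here too.
The alternation reflects palatalization before a front vowel: /k/ and /g/ become palato-alveolar [tʃ] and [dʒ] before a front vowel. /k/ is underlying.
The one attested form of 'hand', [pipok], shows underlying /pipok/. Applying the same rule before a front vowel gives [pipotʃe].

[pipotʃe]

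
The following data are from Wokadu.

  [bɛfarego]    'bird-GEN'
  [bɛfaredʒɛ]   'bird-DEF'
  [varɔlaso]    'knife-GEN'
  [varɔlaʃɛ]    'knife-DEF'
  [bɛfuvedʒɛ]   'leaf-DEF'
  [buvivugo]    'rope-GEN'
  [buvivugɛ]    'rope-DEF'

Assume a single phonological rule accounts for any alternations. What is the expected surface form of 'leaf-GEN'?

The stem for 'bird' ends in [g] in [bɛfarego] but [dʒ] in [bɛfaredʒɛ].
If /g/ were underlying and a rule turned it into [dʒ] before the DEF suffix, 'rope' would also alternate; but it has [g] in both [buvivugo] and [buvivugɛ].
So /dʒ/ is underlying, and a rule of depalatalization — palato-alveolar /dʒ/ and /ʃ/ become [g] and [s] when no front vowel follows — gives [g].
The one attested form of 'leaf', [bɛfuvedʒɛ], shows underlying /bɛfuvedʒ/. Applying the same rule when no front vowel follows gives [bɛfuvego].

[bɛfuvego]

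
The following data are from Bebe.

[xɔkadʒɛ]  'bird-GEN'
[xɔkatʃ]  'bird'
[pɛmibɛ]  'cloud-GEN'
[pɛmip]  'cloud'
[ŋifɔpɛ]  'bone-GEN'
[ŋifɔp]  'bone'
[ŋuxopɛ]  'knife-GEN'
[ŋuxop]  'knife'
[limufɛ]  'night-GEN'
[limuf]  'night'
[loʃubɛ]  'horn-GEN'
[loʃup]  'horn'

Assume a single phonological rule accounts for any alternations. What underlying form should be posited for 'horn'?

/loʃub/

The root 'horn' surfaces as [loʃubɛ] and [loʃup], with a stem-final [b] ~ [p] alternation.
If /p/ were underlying and a rule turned it into [b] before the GEN suffix, 'knife' would also alternate; but it has [p] in both [ŋuxopɛ] and [ŋuxop].
Therefore /b/ is basic and [p] is derived by word-final obstruent devoicing (voiced obstruents become voiceless word-finally).
The underlying form of 'horn' is therefore /loʃub/.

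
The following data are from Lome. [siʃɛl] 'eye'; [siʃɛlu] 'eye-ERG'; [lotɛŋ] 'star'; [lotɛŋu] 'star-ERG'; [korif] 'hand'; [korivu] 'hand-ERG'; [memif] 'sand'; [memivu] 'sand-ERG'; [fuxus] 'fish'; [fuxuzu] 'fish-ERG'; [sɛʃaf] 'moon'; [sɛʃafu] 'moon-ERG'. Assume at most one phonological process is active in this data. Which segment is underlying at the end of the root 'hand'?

The stem for 'hand' ends in [f] in [korif] but [v] in [korivu].
The stem 'moon' ([sɛʃaf], [sɛʃafu]) shows [f] unchanged in both environments, so [f] cannot be basic with [v] derived before the ERG suffix.
The alternation reflects word-final obstruent devoicing: voiced obstruents become voiceless word-finally. /v/ is underlying.

/v/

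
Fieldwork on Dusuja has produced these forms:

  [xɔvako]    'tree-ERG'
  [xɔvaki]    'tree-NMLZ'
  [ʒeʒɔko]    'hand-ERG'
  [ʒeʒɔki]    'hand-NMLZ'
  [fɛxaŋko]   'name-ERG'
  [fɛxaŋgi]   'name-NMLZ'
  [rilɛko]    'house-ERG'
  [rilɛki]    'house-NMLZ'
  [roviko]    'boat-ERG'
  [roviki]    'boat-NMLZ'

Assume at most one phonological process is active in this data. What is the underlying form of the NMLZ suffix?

/-gi/

The NMLZ suffix surfaces as [-gi] and [-ki], depending on the final segment of the stem.
The ERG suffix, which begins with [k], is invariant after every stem; so [k] is not altered by any rule here.
So the underlying form is /-gi/, and voiced stops become voiceless after a vowel.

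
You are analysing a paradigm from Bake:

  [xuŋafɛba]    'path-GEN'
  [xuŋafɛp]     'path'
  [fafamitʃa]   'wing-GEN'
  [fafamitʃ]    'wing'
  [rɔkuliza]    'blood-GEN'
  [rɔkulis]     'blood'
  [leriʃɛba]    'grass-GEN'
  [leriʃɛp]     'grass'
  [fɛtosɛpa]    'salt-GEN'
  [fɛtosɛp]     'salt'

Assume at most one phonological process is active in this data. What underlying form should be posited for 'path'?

In [xuŋafɛba] and [xuŋafɛp] the final segment of 'path' alternates: [b] ~ [p].
But 'salt' keeps [p] in both environments ([fɛtosɛpa], [fɛtosɛp]), so there is no rule changing /p/ to [b] before the GEN suffix.
Therefore /b/ is basic and [p] is derived by word-final obstruent devoicing (voiced obstruents become voiceless word-finally).
So 'path' = /xuŋafɛb/.

/xuŋafɛb/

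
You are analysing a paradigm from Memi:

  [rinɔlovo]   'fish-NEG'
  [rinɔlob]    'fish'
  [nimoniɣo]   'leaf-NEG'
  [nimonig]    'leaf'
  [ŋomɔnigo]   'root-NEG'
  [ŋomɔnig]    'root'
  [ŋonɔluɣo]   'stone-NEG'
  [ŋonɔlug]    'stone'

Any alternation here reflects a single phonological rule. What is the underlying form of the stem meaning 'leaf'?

/nimoniɣ/

'leaf' shows [ɣ] ~ [g] at the end of the stem ([nimoniɣo] vs [nimonig]).
If /g/ were underlying and a rule turned it into [ɣ] before the NEG suffix, 'root' would also alternate; but it has [g] in both [ŋomɔnigo] and [ŋomɔnig].
The alternation reflects word-final hardening: voiced fricatives become stops word-finally. /ɣ/ is underlying.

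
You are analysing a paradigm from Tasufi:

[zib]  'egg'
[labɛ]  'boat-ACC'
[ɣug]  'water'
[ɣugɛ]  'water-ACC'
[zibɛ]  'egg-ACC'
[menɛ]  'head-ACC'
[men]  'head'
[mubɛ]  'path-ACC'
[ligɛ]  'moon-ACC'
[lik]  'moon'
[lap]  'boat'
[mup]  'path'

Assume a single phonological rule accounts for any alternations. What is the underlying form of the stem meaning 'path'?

/mup/

The root 'path' surfaces as [mup] and [mubɛ], with a stem-final [p] ~ [b] alternation.
But 'egg' keeps [b] in both environments ([zib], [zibɛ]), so there is no rule changing /b/ to [p] in isolation.
The underlying segment must be /p/; voiceless stops become voiced between vowels, yielding [b] there.
Hence 'path' is /mup/ underlyingly.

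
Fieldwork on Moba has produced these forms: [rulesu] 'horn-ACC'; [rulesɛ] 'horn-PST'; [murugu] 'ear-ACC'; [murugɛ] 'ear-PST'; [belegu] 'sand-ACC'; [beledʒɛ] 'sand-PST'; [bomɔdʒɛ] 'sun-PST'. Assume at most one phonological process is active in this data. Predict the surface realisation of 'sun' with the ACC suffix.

In [belegu] and [beledʒɛ] the final segment of 'sand' alternates: [g] ~ [dʒ].
But 'ear' keeps [g] in both environments ([murugu], [murugɛ]), so there is no rule changing /g/ to [dʒ] before the PST suffix.
The alternation reflects depalatalization: palato-alveolar /dʒ/ becomes [g] when no front vowel follows. /dʒ/ is underlying.
From [bomɔdʒɛ] the stem 'sun' is /bomɔdʒ/; when no front vowel follows this yields [bomɔgu].

[bomɔgu]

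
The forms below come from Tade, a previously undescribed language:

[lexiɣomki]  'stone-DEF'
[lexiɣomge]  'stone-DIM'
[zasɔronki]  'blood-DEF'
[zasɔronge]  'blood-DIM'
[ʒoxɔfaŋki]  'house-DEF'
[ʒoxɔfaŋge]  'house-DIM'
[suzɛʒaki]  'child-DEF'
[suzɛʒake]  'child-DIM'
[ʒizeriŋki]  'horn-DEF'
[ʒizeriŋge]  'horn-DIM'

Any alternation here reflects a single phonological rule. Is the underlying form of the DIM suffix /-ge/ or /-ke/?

The DIM morpheme has two allomorphs, [-ge] and [-ke].
The DEF suffix, which begins with [k], is invariant after every stem; so [k] is not altered by any rule here.
So the underlying form is /-ge/, and voiced stops become voiceless after a vowel.

/-ge/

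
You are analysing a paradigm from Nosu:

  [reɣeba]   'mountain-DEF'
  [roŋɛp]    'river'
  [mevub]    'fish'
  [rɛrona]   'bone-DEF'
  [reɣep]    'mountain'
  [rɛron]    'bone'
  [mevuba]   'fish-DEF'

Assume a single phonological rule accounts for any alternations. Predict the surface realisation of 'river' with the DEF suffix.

[roŋɛba]

The root 'mountain' surfaces as [reɣeba] and [reɣep], with a stem-final [b] ~ [p] alternation.
If /b/ were underlying and a rule turned it into [p] in isolation, 'fish' would also alternate; but it has [b] in both [mevuba] and [mevub].
The alternation reflects intervocalic voicing: voiceless stops become voiced between vowels. /p/ is underlying.
The one attested form of 'river', [roŋɛp], shows underlying /roŋɛp/. Applying the same rule between vowels gives [roŋɛba].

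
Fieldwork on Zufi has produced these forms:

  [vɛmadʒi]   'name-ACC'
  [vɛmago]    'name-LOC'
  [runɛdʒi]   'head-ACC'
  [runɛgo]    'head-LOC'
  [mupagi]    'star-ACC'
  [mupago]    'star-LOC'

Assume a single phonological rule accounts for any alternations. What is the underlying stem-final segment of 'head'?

/dʒ/

'head' shows [dʒ] ~ [g] at the end of the stem ([runɛdʒi] vs [runɛgo]).
Compare 'star', with invariant [g] in [mupagi] and [mupago]: an analysis with underlying /g/ and a rule producing [dʒ] before the ACC suffix would wrongly predict alternation here too.
So /dʒ/ is underlying, and a rule of depalatalization — palato-alveolar /dʒ/ becomes [g] when no front vowel follows — gives [g].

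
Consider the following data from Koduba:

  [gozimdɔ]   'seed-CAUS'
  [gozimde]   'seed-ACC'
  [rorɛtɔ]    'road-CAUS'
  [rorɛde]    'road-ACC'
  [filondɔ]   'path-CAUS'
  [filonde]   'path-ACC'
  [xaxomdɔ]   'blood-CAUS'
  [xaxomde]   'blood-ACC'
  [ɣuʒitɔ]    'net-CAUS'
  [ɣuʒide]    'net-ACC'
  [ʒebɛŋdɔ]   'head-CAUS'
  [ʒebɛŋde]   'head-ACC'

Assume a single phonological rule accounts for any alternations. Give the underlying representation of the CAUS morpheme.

/-tɔ/

The CAUS morpheme has two allomorphs, [-dɔ] and [-tɔ].
By contrast the ACC suffix keeps its initial [d] throughout — that segment must be underlying.
So the underlying form is /-tɔ/, and voiceless stops become voiced after a nasal.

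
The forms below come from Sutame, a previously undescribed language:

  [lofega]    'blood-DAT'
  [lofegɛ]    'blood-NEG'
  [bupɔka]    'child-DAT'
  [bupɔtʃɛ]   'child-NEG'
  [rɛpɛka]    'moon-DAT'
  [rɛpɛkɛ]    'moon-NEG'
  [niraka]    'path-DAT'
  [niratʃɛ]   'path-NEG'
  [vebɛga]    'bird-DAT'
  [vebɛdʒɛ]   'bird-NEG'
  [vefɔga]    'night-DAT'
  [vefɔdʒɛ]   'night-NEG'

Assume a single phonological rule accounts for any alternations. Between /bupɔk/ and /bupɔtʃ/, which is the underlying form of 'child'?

/bupɔtʃ/

'child' shows [k] ~ [tʃ] at the end of the stem ([bupɔka] vs [bupɔtʃɛ]).
The stem 'moon' ([rɛpɛka], [rɛpɛkɛ]) shows [k] unchanged in both environments, so [k] cannot be basic with [tʃ] derived before the NEG suffix.
The alternation reflects depalatalization: palato-alveolar /tʃ/ and /dʒ/ become [k] and [g] when no front vowel follows. /tʃ/ is underlying.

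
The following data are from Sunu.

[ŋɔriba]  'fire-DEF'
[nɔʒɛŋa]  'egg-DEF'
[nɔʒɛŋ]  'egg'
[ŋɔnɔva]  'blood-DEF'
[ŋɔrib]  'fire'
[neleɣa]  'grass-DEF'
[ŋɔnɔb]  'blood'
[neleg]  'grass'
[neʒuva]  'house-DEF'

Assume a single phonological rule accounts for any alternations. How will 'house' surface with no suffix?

'blood' shows [v] ~ [b] at the end of the stem ([ŋɔnɔva] vs [ŋɔnɔb]).
If /b/ were underlying and a rule turned it into [v] before the DEF suffix, 'fire' would also alternate; but it has [b] in both [ŋɔriba] and [ŋɔrib].
The underlying segment must be /v/; voiced fricatives become stops word-finally, yielding [b] there.
The one attested form of 'house', [neʒuva], shows underlying /neʒuv/. Applying the same rule word-finally gives [neʒub].

[neʒub]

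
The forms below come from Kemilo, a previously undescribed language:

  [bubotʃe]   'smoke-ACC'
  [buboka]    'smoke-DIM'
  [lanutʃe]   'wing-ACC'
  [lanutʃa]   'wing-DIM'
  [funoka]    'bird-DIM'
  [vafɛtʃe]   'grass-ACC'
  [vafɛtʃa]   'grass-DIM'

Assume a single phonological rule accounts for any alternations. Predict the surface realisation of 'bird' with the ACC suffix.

The stem for 'smoke' ends in [tʃ] in [bubotʃe] but [k] in [buboka].
The stem 'wing' ([lanutʃe], [lanutʃa]) shows [tʃ] unchanged in both environments, so [tʃ] cannot be basic with [k] derived before the DIM suffix.
So /k/ is underlying, and a rule of palatalization before a front vowel — /k/ becomes palato-alveolar [tʃ] before a front vowel — gives [tʃ].
From [funoka] the stem 'bird' is /funok/; before a front vowel this yields [funotʃe].

[funotʃe]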